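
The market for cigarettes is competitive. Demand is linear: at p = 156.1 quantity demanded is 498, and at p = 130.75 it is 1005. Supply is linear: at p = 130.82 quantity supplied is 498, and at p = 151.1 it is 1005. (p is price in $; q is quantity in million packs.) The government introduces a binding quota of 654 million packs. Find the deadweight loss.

Demand slope = (130.75 − 156.1)/(1005 − 498) = −0.05, so p = 181 − 0.05q.
Supply slope = (151.1 − 130.82)/(1005 − 498) = 0.04, so p = 110.9 + 0.04q.
Competitive equilibrium: 181 − 0.05q = 110.9 + 0.04q → q* = 778.8889, p* = 142.0556.
At q = 654: demand price = 181 − 0.05·654 = 148.3; supply price = 110.9 + 0.04·654 = 137.06.
Δq = 778.8889 − 654 = 124.8889; wedge = 148.3 − 137.06 = 11.24.
DWL = ½ × 124.8889 × 11.24 = $701.88 million.

$701.88 million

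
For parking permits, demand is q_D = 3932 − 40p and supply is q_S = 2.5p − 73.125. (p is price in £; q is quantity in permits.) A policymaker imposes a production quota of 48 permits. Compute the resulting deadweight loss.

£2784.50

In inverse form: demand p = 98.3 − 0.025q, supply p = 29.25 + 0.4q.
Competitive equilibrium: 98.3 − 0.025q = 29.25 + 0.4q → q* = 162.4706, p* = 94.2382.
At q = 48: demand price = 98.3 − 0.025·48 = 97.1; supply price = 29.25 + 0.4·48 = 48.45.
Δq = 162.4706 − 48 = 114.4706; wedge = 97.1 − 48.45 = 48.65.
Deadweight loss = ½ × 114.4706 × 48.65 = £2784.50.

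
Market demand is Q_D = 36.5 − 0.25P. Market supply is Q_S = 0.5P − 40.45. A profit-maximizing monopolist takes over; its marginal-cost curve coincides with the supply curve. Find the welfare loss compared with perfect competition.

In inverse form: demand P = 146 − 4Q, supply P = 80.9 + 2Q.
Competitive equilibrium: 146 − 4Q = 80.9 + 2Q → Q* = 10.85, P* = 102.6.
Marginal revenue: MR = 146 − 8Q. Set MR = MC: 146 − 8Q = 80.9 + 2Q → Q_m = 6.51.
Price P_m = 146 − 4·6.51 = 119.96; MC(Q_m) = 80.9 + 2·6.51 = 93.92.
Competitive Q* = 10.85, so ΔQ = 4.34; wedge = 119.96 − 93.92 = 26.04.
DWL = ½ × 4.34 × 26.04 = 56.51.

56.51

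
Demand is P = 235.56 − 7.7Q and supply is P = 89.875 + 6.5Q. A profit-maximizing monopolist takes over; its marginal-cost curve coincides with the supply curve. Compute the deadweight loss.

Competitive equilibrium: 235.56 − 7.7Q = 89.875 + 6.5Q → Q* = 10.25951, P* = 156.5618.
Marginal revenue: MR = 235.56 − 15.4Q. Set MR = MC: 235.56 − 15.4Q = 89.875 + 6.5Q → Q_m = 6.65228.
Price P_m = 235.56 − 7.7·6.65228 = 184.33744; MC(Q_m) = 89.875 + 6.5·6.65228 = 133.11482.
Competitive Q* = 10.25951, so ΔQ = 3.60723; wedge = 184.33744 − 133.11482 = 51.22262.
Deadweight loss = ½ × 3.60723 × 51.22262 = 92.39.

92.39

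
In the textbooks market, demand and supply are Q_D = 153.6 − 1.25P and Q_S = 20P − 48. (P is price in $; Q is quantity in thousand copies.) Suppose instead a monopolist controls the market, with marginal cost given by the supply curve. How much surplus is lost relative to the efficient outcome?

In inverse form: demand P = 122.88 − 0.8Q, supply P = 2.4 + 0.05Q.
Competitive equilibrium: 122.88 − 0.8Q = 2.4 + 0.05Q → Q* = 141.7412, P* = 9.4871.
Marginal revenue: MR = 122.88 − 1.6Q. Set MR = MC: 122.88 − 1.6Q = 2.4 + 0.05Q → Q_m = 73.0182.
Price P_m = 122.88 − 0.8·73.0182 = 64.4654; MC(Q_m) = 2.4 + 0.05·73.0182 = 6.0509.
Competitive Q* = 141.7412, so ΔQ = 68.723; wedge = 64.4654 − 6.0509 = 58.4145.
Welfare loss = ½ × 68.723 × 58.4145 = $2007.21 thousand.

$2007.21 thousand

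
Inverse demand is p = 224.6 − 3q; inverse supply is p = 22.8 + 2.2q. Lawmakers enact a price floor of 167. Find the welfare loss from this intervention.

Competitive equilibrium: 224.6 − 3q = 22.8 + 2.2q → q* = 38.8077, p* = 108.1769.
At the floor p = 167, quantity demanded = (224.6 − 167)/3 = 19.2.
Sellers' marginal cost at q' = 19.2: 22.8 + 2.2·19.2 = 65.04.
Δq = 38.8077 − 19.2 = 19.6077; wedge = 167 − 65.04 = 101.96.
Welfare loss = ½ × 19.6077 × 101.96 = 999.60.

999.60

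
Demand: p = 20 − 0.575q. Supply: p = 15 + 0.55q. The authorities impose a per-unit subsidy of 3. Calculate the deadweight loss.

Competitive equilibrium: 20 − 0.575q = 15 + 0.55q → q* = 4.4444, p* = 17.4444.
The subsidy lowers effective supply by 3: p = 12 + 0.55q.
New quantity: 20 − 0.575q = 12 + 0.55q → q' = 7.1111.
Overproduction Δq = 7.1111 − 4.4444 = 2.6667; wedge = subsidy = 3.
Deadweight loss = ½ × 2.6667 × 3 = 4.

4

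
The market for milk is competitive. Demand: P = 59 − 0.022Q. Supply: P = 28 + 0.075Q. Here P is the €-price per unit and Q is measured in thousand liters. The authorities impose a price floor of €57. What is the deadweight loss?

€2536.25 thousand

Competitive equilibrium: 59 − 0.022Q = 28 + 0.075Q → Q* = 319.5876, P* = 51.9691.
At the floor P = 57, quantity demanded = (59 − 57)/0.022 = 90.9091.
Sellers' marginal cost at Q' = 90.9091: 28 + 0.075·90.9091 = 34.8182.
ΔQ = 319.5876 − 90.9091 = 228.6785; wedge = 57 − 34.8182 = 22.1818.
Welfare loss = ½ × 228.6785 × 22.1818 = €2536.25 thousand.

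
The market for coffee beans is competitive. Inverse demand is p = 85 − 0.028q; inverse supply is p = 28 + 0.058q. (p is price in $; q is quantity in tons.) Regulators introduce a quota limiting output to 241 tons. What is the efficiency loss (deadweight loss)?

$7650.02

Competitive equilibrium: 85 − 0.028q = 28 + 0.058q → q* = 662.7907, p* = 66.4419.
At q = 241: demand price = 85 − 0.028·241 = 78.252; supply price = 28 + 0.058·241 = 41.978.
Δq = 662.7907 − 241 = 421.7907; wedge = 78.252 − 41.978 = 36.274.
The triangle = ½ × 421.7907 × 36.274 = $7650.02.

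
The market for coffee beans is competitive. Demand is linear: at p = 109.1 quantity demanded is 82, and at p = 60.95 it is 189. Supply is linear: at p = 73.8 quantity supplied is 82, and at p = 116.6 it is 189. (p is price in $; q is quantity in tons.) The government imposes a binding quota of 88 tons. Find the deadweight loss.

Demand slope = (60.95 − 109.1)/(189 − 82) = −0.45, so p = 146 − 0.45q.
Supply slope = (116.6 − 73.8)/(189 − 82) = 0.4, so p = 41 + 0.4q.
Competitive equilibrium: 146 − 0.45q = 41 + 0.4q → q* = 123.5294, p* = 90.4118.
At q = 88: demand price = 146 − 0.45·88 = 106.4; supply price = 41 + 0.4·88 = 76.2.
Δq = 123.5294 − 88 = 35.5294; wedge = 106.4 − 76.2 = 30.2.
Deadweight loss = ½ × 35.5294 × 30.2 = $536.49.

$536.49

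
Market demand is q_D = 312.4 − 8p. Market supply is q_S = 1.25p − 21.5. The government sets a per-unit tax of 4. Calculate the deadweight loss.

8.65

In inverse form: demand p = 39.05 − 0.125q, supply p = 17.2 + 0.8q.
Competitive equilibrium: 39.05 − 0.125q = 17.2 + 0.8q → q* = 23.6216, p* = 36.0973.
With the tax, the buyer price exceeds the seller price by 4: (39.05 − 0.125q) − (17.2 + 0.8q) = 4 → q' = 19.2973.
Δq = 23.6216 − 19.2973 = 4.3243; the wedge equals the tax, 4.
Deadweight loss = ½ × 4.3243 × 4 = 8.65.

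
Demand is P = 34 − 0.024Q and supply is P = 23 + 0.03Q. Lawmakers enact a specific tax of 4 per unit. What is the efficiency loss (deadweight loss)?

Competitive equilibrium: 34 − 0.024Q = 23 + 0.03Q → Q* = 203.7037, P* = 29.1111.
With the tax, the buyer price exceeds the seller price by 4: (34 − 0.024Q) − (23 + 0.03Q) = 4 → Q' = 129.6296.
ΔQ = 203.7037 − 129.6296 = 74.0741; the wedge equals the tax, 4.
Welfare loss = ½ × 74.0741 × 4 = 148.15.

148.15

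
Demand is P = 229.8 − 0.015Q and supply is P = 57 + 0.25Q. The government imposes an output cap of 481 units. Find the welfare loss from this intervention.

Competitive equilibrium: 229.8 − 0.015Q = 57 + 0.25Q → Q* = 652.0755, P* = 220.0189.
At Q = 481: demand price = 229.8 − 0.015·481 = 222.585; supply price = 57 + 0.25·481 = 177.25.
ΔQ = 652.0755 − 481 = 171.0755; wedge = 222.585 − 177.25 = 45.335.
DWL = ½ × 171.0755 × 45.335 = 3877.85.

3877.85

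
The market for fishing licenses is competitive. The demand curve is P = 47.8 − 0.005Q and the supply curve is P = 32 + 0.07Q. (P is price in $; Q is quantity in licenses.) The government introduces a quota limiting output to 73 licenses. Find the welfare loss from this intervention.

$710.70

Competitive equilibrium: 47.8 − 0.005Q = 32 + 0.07Q → Q* = 210.6667, P* = 46.7467.
At Q = 73: demand price = 47.8 − 0.005·73 = 47.435; supply price = 32 + 0.07·73 = 37.11.
ΔQ = 210.6667 − 73 = 137.6667; wedge = 47.435 − 37.11 = 10.325.
The triangle = ½ × 137.6667 × 10.325 = $710.70.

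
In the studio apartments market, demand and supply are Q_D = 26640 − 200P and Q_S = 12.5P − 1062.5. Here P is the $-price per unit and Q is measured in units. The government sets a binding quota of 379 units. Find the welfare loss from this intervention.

In inverse form: demand P = 133.2 − 0.005Q, supply P = 85 + 0.08Q.
Competitive equilibrium: 133.2 − 0.005Q = 85 + 0.08Q → Q* = 567.0588, P* = 130.3647.
At Q = 379: demand price = 133.2 − 0.005·379 = 131.305; supply price = 85 + 0.08·379 = 115.32.
ΔQ = 567.0588 − 379 = 188.0588; wedge = 131.305 − 115.32 = 15.985.
DWL = ½ × 188.0588 × 15.985 = $1503.06.

$1503.06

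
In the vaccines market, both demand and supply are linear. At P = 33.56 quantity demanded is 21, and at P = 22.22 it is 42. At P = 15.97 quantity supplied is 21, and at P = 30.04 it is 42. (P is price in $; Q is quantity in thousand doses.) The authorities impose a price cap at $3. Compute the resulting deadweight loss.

Demand slope = (22.22 − 33.56)/(42 − 21) = −0.54, so P = 44.9 − 0.54Q.
Supply slope = (30.04 − 15.97)/(42 − 21) = 0.67, so P = 1.9 + 0.67Q.
Competitive equilibrium: 44.9 − 0.54Q = 1.9 + 0.67Q → Q* = 35.5372, P* = 25.7099.
At the ceiling P = 3, quantity supplied = (3 − 1.9)/0.67 = 1.6418.
Willingness to pay at Q' = 1.6418: 44.9 − 0.54·1.6418 = 44.0134.
ΔQ = 35.5372 − 1.6418 = 33.8954; wedge = 44.0134 − 3 = 41.0134.
DWL = ½ × 33.8954 × 41.0134 = $695.08 thousand.

$695.08 thousand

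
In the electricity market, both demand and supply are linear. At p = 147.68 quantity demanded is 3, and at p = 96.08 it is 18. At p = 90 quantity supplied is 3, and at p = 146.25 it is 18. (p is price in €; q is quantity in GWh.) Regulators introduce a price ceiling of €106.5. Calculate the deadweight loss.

€47.17

Demand slope = (96.08 − 147.68)/(18 − 3) = −3.44, so p = 158 − 3.44q.
Supply slope = (146.25 − 90)/(18 − 3) = 3.75, so p = 78.75 + 3.75q.
Competitive equilibrium: 158 − 3.44q = 78.75 + 3.75q → q* = 11.0223, p* = 120.0834.
At the ceiling p = 106.5, quantity supplied = (106.5 − 78.75)/3.75 = 7.4.
Willingness to pay at q' = 7.4: 158 − 3.44·7.4 = 132.544.
Δq = 11.0223 − 7.4 = 3.6223; wedge = 132.544 − 106.5 = 26.044.
Deadweight loss = ½ × 3.6223 × 26.044 = €47.17.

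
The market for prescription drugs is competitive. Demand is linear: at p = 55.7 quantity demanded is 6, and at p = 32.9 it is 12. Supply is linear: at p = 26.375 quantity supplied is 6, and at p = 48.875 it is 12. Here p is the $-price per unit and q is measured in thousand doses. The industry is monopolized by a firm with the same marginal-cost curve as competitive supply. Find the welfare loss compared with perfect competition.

$41.34 thousand

Demand slope = (32.9 − 55.7)/(12 − 6) = −3.8, so p = 78.5 − 3.8q.
Supply slope = (48.875 − 26.375)/(12 − 6) = 3.75, so p = 3.875 + 3.75q.
Competitive equilibrium: 78.5 − 3.8q = 3.875 + 3.75q → q* = 9.8841, p* = 40.9404.
Marginal revenue: MR = 78.5 − 7.6q. Set MR = MC: 78.5 − 7.6q = 3.875 + 3.75q → q_m = 6.5749.
Price p_m = 78.5 − 3.8·6.5749 = 53.5154; MC(q_m) = 3.875 + 3.75·6.5749 = 28.5309.
Competitive q* = 9.8841, so Δq = 3.3092; wedge = 53.5154 − 28.5309 = 24.9845.
DWL = ½ × 3.3092 × 24.9845 = $41.34 thousand.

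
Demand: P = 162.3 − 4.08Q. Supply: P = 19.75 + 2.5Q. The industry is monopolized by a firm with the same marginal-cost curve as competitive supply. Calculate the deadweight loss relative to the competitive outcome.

Competitive equilibrium: 162.3 − 4.08Q = 19.75 + 2.5Q → Q* = 21.6641, P* = 73.9103.
Marginal revenue: MR = 162.3 − 8.16Q. Set MR = MC: 162.3 − 8.16Q = 19.75 + 2.5Q → Q_m = 13.3724.
Price P_m = 162.3 − 4.08·13.3724 = 107.7406; MC(Q_m) = 19.75 + 2.5·13.3724 = 53.181.
Competitive Q* = 21.6641, so ΔQ = 8.2917; wedge = 107.7406 − 53.181 = 54.5596.
DWL = ½ × 8.2917 × 54.5596 = 226.20.

226.20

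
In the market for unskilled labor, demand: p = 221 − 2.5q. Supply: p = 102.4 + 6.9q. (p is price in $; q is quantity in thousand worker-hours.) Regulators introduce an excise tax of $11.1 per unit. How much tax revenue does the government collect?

Competitive equilibrium: 221 − 2.5q = 102.4 + 6.9q → q* = 12.617, p* = 189.4574.
With the tax, the buyer price exceeds the seller price by 11.1: (221 − 2.5q) − (102.4 + 6.9q) = 11.1 → q' = 11.4362.
Tax revenue = 11.1 × 11.4362 = $126.94 thousand.

$126.94 thousand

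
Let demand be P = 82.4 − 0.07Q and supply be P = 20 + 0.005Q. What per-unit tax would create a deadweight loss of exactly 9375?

Competitive equilibrium: 82.4 − 0.07Q = 20 + 0.005Q → Q* = 832, P* = 24.16.
A tax t gives ΔQ = t/0.075 and wedge t, so DWL = t²/0.15.
t²/0.15 = 9375 → t² = 1406.25 → t = 37.5.

37.5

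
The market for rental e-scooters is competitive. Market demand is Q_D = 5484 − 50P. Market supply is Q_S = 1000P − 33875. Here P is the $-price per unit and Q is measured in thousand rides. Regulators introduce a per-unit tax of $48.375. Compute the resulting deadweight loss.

In inverse form: demand P = 109.68 − 0.02Q, supply P = 33.875 + 0.001Q.
Competitive equilibrium: 109.68 − 0.02Q = 33.875 + 0.001Q → Q* = 3609.7619, P* = 37.4848.
With the tax, the buyer price exceeds the seller price by 48.375: (109.68 − 0.02Q) − (33.875 + 0.001Q) = 48.375 → Q' = 1306.1905.
ΔQ = 3609.7619 − 1306.1905 = 2303.5714; the wedge equals the tax, 48.375.
The triangle = ½ × 2303.5714 × 48.375 = $55717.63 thousand.

$55717.63 thousand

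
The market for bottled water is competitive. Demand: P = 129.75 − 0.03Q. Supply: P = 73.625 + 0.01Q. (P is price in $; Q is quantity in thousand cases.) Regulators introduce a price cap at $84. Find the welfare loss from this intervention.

Competitive equilibrium: 129.75 − 0.03Q = 73.625 + 0.01Q → Q* = 1403.125, P* = 87.6563.
At the ceiling P = 84, quantity supplied = (84 − 73.625)/0.01 = 1037.5.
Willingness to pay at Q' = 1037.5: 129.75 − 0.03·1037.5 = 98.625.
ΔQ = 1403.125 − 1037.5 = 365.625; wedge = 98.625 − 84 = 14.625.
The triangle = ½ × 365.625 × 14.625 = $2673.63 thousand.

$2673.63 thousand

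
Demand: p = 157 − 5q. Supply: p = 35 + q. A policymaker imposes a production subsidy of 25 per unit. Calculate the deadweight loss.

Competitive equilibrium: 157 − 5q = 35 + q → q* = 20.3333, p* = 55.3333.
The subsidy lowers effective supply by 25: p = 10 + q.
New quantity: 157 − 5q = 10 + q → q' = 24.5.
Overproduction Δq = 24.5 − 20.3333 = 4.1667; wedge = subsidy = 25.
Deadweight loss = ½ × 4.1667 × 25 = 52.08.

52.08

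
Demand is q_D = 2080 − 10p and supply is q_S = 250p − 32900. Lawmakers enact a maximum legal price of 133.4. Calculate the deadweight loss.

In inverse form: demand p = 208 − 0.1q, supply p = 131.6 + 0.004q.
Competitive equilibrium: 208 − 0.1q = 131.6 + 0.004q → q* = 734.6154, p* = 134.5385.
At the ceiling p = 133.4, quantity supplied = (133.4 − 131.6)/0.004 = 450.
Willingness to pay at q' = 450: 208 − 0.1·450 = 163.
Δq = 734.6154 − 450 = 284.6154; wedge = 163 − 133.4 = 29.6.
The triangle = ½ × 284.6154 × 29.6 = 4212.31.

4212.31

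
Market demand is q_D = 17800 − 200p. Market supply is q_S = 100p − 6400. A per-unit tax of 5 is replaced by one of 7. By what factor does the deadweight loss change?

1.96

In inverse form: demand p = 89 − 0.005q, supply p = 64 + 0.01q.
Competitive equilibrium: 89 − 0.005q = 64 + 0.01q → q* = 1666.6667, p* = 80.6667.
For a per-unit tax t: Δq = t/0.015, so DWL = ½·t·(t/0.015) = t²/0.03.
At t = 5: DWL = 833.333. At t = 7: DWL = 1633.333.
Ratio = (7/5)² = 1.96.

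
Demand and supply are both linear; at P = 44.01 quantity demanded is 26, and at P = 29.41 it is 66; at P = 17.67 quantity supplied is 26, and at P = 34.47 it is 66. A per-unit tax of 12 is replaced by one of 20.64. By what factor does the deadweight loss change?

Demand slope = (29.41 − 44.01)/(66 − 26) = −0.365, so P = 53.5 − 0.365Q.
Supply slope = (34.47 − 17.67)/(66 − 26) = 0.42, so P = 6.75 + 0.42Q.
Competitive equilibrium: 53.5 − 0.365Q = 6.75 + 0.42Q → Q* = 59.5541, P* = 31.7627.
For a per-unit tax t: ΔQ = t/0.785, so DWL = ½·t·(t/0.785) = t²/1.57.
At t = 12: DWL = 91.720. At t = 20.64: DWL = 271.344.
Ratio = (20.64/12)² = 2.9584.

2.9584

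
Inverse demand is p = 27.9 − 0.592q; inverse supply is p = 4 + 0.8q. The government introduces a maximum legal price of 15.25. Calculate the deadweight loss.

6.72

Competitive equilibrium: 27.9 − 0.592q = 4 + 0.8q → q* = 17.1695, p* = 17.7356.
At the ceiling p = 15.25, quantity supplied = (15.25 − 4)/0.8 = 14.0625.
Willingness to pay at q' = 14.0625: 27.9 − 0.592·14.0625 = 19.575.
Δq = 17.1695 − 14.0625 = 3.107; wedge = 19.575 − 15.25 = 4.325.
Welfare loss = ½ × 3.107 × 4.325 = 6.72.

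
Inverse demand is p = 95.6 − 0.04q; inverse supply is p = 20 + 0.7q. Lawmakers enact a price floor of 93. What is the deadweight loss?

510.98

Competitive equilibrium: 95.6 − 0.04q = 20 + 0.7q → q* = 102.1622, p* = 91.5135.
At the floor p = 93, quantity demanded = (95.6 − 93)/0.04 = 65.
Sellers' marginal cost at q' = 65: 20 + 0.7·65 = 65.5.
Δq = 102.1622 − 65 = 37.1622; wedge = 93 − 65.5 = 27.5.
DWL = ½ × 37.1622 × 27.5 = 510.98.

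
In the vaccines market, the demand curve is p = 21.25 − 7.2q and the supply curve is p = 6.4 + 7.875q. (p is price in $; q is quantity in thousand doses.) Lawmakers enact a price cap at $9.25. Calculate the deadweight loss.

$2.93 thousand

Competitive equilibrium: 21.25 − 7.2q = 6.4 + 7.875q → q* = 0.9851, p* = 14.1575.
At the ceiling p = 9.25, quantity supplied = (9.25 − 6.4)/7.875 = 0.3619.
Willingness to pay at q' = 0.3619: 21.25 − 7.2·0.3619 = 18.6443.
Δq = 0.9851 − 0.3619 = 0.6232; wedge = 18.6443 − 9.25 = 9.3943.
The triangle = ½ × 0.6232 × 9.3943 = $2.93 thousand.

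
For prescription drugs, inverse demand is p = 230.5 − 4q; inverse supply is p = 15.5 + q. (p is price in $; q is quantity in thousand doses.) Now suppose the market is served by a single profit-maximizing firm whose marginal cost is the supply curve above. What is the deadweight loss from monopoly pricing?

$913.09 thousand

Competitive equilibrium: 230.5 − 4q = 15.5 + q → q* = 43, p* = 58.5.
Marginal revenue: MR = 230.5 − 8q. Set MR = MC: 230.5 − 8q = 15.5 + q → q_m = 23.8889.
Price p_m = 230.5 − 4·23.8889 = 134.9444; MC(q_m) = 15.5 + 1·23.8889 = 39.3889.
Competitive q* = 43, so Δq = 19.1111; wedge = 134.9444 − 39.3889 = 95.5555.
DWL = ½ × 19.1111 × 95.5555 = $913.09 thousand.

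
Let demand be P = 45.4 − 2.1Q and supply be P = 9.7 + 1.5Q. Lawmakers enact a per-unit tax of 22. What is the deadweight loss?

Competitive equilibrium: 45.4 − 2.1Q = 9.7 + 1.5Q → Q* = 9.9167, P* = 24.575.
With the tax, the buyer price exceeds the seller price by 22: (45.4 − 2.1Q) − (9.7 + 1.5Q) = 22 → Q' = 3.8056.
ΔQ = 9.9167 − 3.8056 = 6.1111; the wedge equals the tax, 22.
Deadweight loss = ½ × 6.1111 × 22 = 67.22.

67.22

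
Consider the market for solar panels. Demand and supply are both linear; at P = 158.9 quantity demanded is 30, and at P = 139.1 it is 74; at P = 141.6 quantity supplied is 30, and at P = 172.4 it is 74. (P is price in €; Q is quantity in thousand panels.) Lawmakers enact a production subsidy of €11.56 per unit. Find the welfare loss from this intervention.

€58.10 thousand

Demand slope = (139.1 − 158.9)/(74 − 30) = −0.45, so P = 172.4 − 0.45Q.
Supply slope = (172.4 − 141.6)/(74 − 30) = 0.7, so P = 120.6 + 0.7Q.
Competitive equilibrium: 172.4 − 0.45Q = 120.6 + 0.7Q → Q* = 45.0435, P* = 152.1304.
The subsidy lowers effective supply by 11.56: P = 109.04 + 0.7Q.
New quantity: 172.4 − 0.45Q = 109.04 + 0.7Q → Q' = 55.0957.
Overproduction ΔQ = 55.0957 − 45.0435 = 10.0522; wedge = subsidy = 11.56.
The triangle = ½ × 10.0522 × 11.56 = €58.10 thousand.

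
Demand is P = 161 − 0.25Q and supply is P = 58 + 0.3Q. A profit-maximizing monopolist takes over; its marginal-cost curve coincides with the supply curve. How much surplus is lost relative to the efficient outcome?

941.85

Competitive equilibrium: 161 − 0.25Q = 58 + 0.3Q → Q* = 187.2727, P* = 114.1818.
Marginal revenue: MR = 161 − 0.5Q. Set MR = MC: 161 − 0.5Q = 58 + 0.3Q → Q_m = 128.75.
Price P_m = 161 − 0.25·128.75 = 128.8125; MC(Q_m) = 58 + 0.3·128.75 = 96.625.
Competitive Q* = 187.2727, so ΔQ = 58.5227; wedge = 128.8125 − 96.625 = 32.1875.
Welfare loss = ½ × 58.5227 × 32.1875 = 941.85.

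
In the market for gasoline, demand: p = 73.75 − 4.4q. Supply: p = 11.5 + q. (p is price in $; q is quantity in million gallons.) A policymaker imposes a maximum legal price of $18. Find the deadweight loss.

$68.25 million

Competitive equilibrium: 73.75 − 4.4q = 11.5 + q → q* = 11.5278, p* = 23.0278.
At the ceiling p = 18, quantity supplied = (18 − 11.5)/1 = 6.5.
Willingness to pay at q' = 6.5: 73.75 − 4.4·6.5 = 45.15.
Δq = 11.5278 − 6.5 = 5.0278; wedge = 45.15 − 18 = 27.15.
The triangle = ½ × 5.0278 × 27.15 = $68.25 million.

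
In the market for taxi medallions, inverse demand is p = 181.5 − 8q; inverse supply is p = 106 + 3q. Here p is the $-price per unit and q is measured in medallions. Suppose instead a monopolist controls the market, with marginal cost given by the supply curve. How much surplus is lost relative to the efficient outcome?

Competitive equilibrium: 181.5 − 8q = 106 + 3q → q* = 6.86364, p* = 126.59091.
Marginal revenue: MR = 181.5 − 16q. Set MR = MC: 181.5 − 16q = 106 + 3q → q_m = 3.97368.
Price p_m = 181.5 − 8·3.97368 = 149.71056; MC(q_m) = 106 + 3·3.97368 = 117.92104.
Competitive q* = 6.86364, so Δq = 2.88996; wedge = 149.71056 − 117.92104 = 31.78952.
Welfare loss = ½ × 2.88996 × 31.78952 = $45.94.

$45.94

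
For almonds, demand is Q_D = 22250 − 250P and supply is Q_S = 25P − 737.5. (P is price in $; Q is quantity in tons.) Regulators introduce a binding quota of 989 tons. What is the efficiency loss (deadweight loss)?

$2903.28

In inverse form: demand P = 89 − 0.004Q, supply P = 29.5 + 0.04Q.
Competitive equilibrium: 89 − 0.004Q = 29.5 + 0.04Q → Q* = 1352.2727, P* = 83.5909.
At Q = 989: demand price = 89 − 0.004·989 = 85.044; supply price = 29.5 + 0.04·989 = 69.06.
ΔQ = 1352.2727 − 989 = 363.2727; wedge = 85.044 − 69.06 = 15.984.
Welfare loss = ½ × 363.2727 × 15.984 = $2903.28.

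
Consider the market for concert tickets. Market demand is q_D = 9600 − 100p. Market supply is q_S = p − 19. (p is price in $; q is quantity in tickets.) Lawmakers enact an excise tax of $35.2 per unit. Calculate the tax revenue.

$1456.79

In inverse form: demand p = 96 − 0.01q, supply p = 19 + q.
Competitive equilibrium: 96 − 0.01q = 19 + q → q* = 76.2376, p* = 95.2376.
With the tax, the buyer price exceeds the seller price by 35.2: (96 − 0.01q) − (19 + q) = 35.2 → q' = 41.3861.
Tax revenue = 35.2 × 41.3861 = $1456.79.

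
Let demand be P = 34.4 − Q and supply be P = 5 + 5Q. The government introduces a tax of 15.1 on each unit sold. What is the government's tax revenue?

Competitive equilibrium: 34.4 − Q = 5 + 5Q → Q* = 4.9, P* = 29.5.
With the tax, the buyer price exceeds the seller price by 15.1: (34.4 − Q) − (5 + 5Q) = 15.1 → Q' = 2.3833.
Tax revenue = 15.1 × 2.3833 = 35.99.

35.99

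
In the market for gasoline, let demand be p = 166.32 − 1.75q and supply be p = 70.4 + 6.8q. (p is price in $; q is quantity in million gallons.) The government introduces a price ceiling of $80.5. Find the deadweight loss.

Competitive equilibrium: 166.32 − 1.75q = 70.4 + 6.8q → q* = 11.2187, p* = 146.6873.
At the ceiling p = 80.5, quantity supplied = (80.5 − 70.4)/6.8 = 1.4853.
Willingness to pay at q' = 1.4853: 166.32 − 1.75·1.4853 = 163.7207.
Δq = 11.2187 − 1.4853 = 9.7334; wedge = 163.7207 − 80.5 = 83.2207.
Deadweight loss = ½ × 9.7334 × 83.2207 = $405.01 million.

$405.01 million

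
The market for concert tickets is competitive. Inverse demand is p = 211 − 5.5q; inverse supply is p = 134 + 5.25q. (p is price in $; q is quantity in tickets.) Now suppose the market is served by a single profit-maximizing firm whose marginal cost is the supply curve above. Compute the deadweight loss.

Competitive equilibrium: 211 − 5.5q = 134 + 5.25q → q* = 7.1628, p* = 171.6047.
Marginal revenue: MR = 211 − 11q. Set MR = MC: 211 − 11q = 134 + 5.25q → q_m = 4.7385.
Price p_m = 211 − 5.5·4.7385 = 184.9383; MC(q_m) = 134 + 5.25·4.7385 = 158.8771.
Competitive q* = 7.1628, so Δq = 2.4243; wedge = 184.9383 − 158.8771 = 26.0612.
Welfare loss = ½ × 2.4243 × 26.0612 = $31.59.

$31.59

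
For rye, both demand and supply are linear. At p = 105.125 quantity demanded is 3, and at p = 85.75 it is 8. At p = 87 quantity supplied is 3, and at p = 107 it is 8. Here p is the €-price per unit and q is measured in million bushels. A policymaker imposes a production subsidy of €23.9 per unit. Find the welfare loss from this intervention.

Demand slope = (85.75 − 105.125)/(8 − 3) = −3.875, so p = 116.75 − 3.875q.
Supply slope = (107 − 87)/(8 − 3) = 4, so p = 75 + 4q.
Competitive equilibrium: 116.75 − 3.875q = 75 + 4q → q* = 5.3016, p* = 96.2063.
The subsidy lowers effective supply by 23.9: p = 51.1 + 4q.
New quantity: 116.75 − 3.875q = 51.1 + 4q → q' = 8.3365.
Overproduction Δq = 8.3365 − 5.3016 = 3.0349; wedge = subsidy = 23.9.
Welfare loss = ½ × 3.0349 × 23.9 = €36.27 million.

€36.27 million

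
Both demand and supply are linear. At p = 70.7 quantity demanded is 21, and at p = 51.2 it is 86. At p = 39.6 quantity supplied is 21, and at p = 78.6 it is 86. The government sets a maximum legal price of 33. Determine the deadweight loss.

933.89

Demand slope = (51.2 − 70.7)/(86 − 21) = −0.3, so p = 77 − 0.3q.
Supply slope = (78.6 − 39.6)/(86 − 21) = 0.6, so p = 27 + 0.6q.
Competitive equilibrium: 77 − 0.3q = 27 + 0.6q → q* = 55.5556, p* = 60.3333.
At the ceiling p = 33, quantity supplied = (33 − 27)/0.6 = 10.
Willingness to pay at q' = 10: 77 − 0.3·10 = 74.
Δq = 55.5556 − 10 = 45.5556; wedge = 74 − 33 = 41.
The triangle = ½ × 45.5556 × 41 = 933.89.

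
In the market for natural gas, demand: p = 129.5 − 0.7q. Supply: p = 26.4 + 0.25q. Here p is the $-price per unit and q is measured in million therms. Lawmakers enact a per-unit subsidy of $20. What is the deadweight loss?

$210.53 million

Competitive equilibrium: 129.5 − 0.7q = 26.4 + 0.25q → q* = 108.5263, p* = 53.5316.
The subsidy lowers effective supply by 20: p = 6.4 + 0.25q.
New quantity: 129.5 − 0.7q = 6.4 + 0.25q → q' = 129.5789.
Overproduction Δq = 129.5789 − 108.5263 = 21.0526; wedge = subsidy = 20.
The triangle = ½ × 21.0526 × 20 = $210.53 million.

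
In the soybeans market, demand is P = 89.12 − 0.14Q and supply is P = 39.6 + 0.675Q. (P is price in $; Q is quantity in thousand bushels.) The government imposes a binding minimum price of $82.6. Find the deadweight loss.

$82.04 thousand

Competitive equilibrium: 89.12 − 0.14Q = 39.6 + 0.675Q → Q* = 60.7607, P* = 80.6135.
At the floor P = 82.6, quantity demanded = (89.12 − 82.6)/0.14 = 46.5714.
Sellers' marginal cost at Q' = 46.5714: 39.6 + 0.675·46.5714 = 71.0357.
ΔQ = 60.7607 − 46.5714 = 14.1893; wedge = 82.6 − 71.0357 = 11.5643.
The triangle = ½ × 14.1893 × 11.5643 = $82.04 thousand.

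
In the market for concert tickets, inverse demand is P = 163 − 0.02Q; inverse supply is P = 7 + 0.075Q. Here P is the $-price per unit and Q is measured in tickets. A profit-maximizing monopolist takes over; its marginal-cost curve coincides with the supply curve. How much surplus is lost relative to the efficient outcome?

Competitive equilibrium: 163 − 0.02Q = 7 + 0.075Q → Q* = 1642.10526, P* = 130.15789.
Marginal revenue: MR = 163 − 0.04Q. Set MR = MC: 163 − 0.04Q = 7 + 0.075Q → Q_m = 1356.52174.
Price P_m = 163 − 0.02·1356.52174 = 135.86957; MC(Q_m) = 7 + 0.075·1356.52174 = 108.73913.
Competitive Q* = 1642.10526, so ΔQ = 285.58352; wedge = 135.86957 − 108.73913 = 27.13044.
Deadweight loss = ½ × 285.58352 × 27.13044 = $3874.

$3874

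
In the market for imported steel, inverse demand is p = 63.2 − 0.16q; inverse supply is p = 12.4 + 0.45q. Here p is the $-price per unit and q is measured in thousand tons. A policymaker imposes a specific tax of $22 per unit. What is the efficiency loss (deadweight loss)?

Competitive equilibrium: 63.2 − 0.16q = 12.4 + 0.45q → q* = 83.2787, p* = 49.8754.
With the tax, the buyer price exceeds the seller price by 22: (63.2 − 0.16q) − (12.4 + 0.45q) = 22 → q' = 47.2131.
Δq = 83.2787 − 47.2131 = 36.0656; the wedge equals the tax, 22.
The triangle = ½ × 36.0656 × 22 = $396.72 thousand.

$396.72 thousand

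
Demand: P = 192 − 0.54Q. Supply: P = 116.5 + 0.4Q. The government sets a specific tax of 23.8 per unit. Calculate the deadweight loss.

301.30

Competitive equilibrium: 192 − 0.54Q = 116.5 + 0.4Q → Q* = 80.3191, P* = 148.6277.
With the tax, the buyer price exceeds the seller price by 23.8: (192 − 0.54Q) − (116.5 + 0.4Q) = 23.8 → Q' = 55.
ΔQ = 80.3191 − 55 = 25.3191; the wedge equals the tax, 23.8.
Deadweight loss = ½ × 25.3191 × 23.8 = 301.30.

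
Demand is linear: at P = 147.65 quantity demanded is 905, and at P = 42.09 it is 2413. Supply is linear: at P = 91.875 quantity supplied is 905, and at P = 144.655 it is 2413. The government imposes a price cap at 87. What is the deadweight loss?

Demand slope = (42.09 − 147.65)/(2413 − 905) = −0.07, so P = 211 − 0.07Q.
Supply slope = (144.655 − 91.875)/(2413 − 905) = 0.035, so P = 60.2 + 0.035Q.
Competitive equilibrium: 211 − 0.07Q = 60.2 + 0.035Q → Q* = 1436.1905, P* = 110.4667.
At the ceiling P = 87, quantity supplied = (87 − 60.2)/0.035 = 765.7143.
Willingness to pay at Q' = 765.7143: 211 − 0.07·765.7143 = 157.4.
ΔQ = 1436.1905 − 765.7143 = 670.4762; wedge = 157.4 − 87 = 70.4.
Deadweight loss = ½ × 670.4762 × 70.4 = 23600.76.

23600.76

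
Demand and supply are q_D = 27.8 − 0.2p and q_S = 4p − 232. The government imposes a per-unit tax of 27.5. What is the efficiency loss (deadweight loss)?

In inverse form: demand p = 139 − 5q, supply p = 58 + 0.25q.
Competitive equilibrium: 139 − 5q = 58 + 0.25q → q* = 15.4286, p* = 61.8571.
With the tax, the buyer price exceeds the seller price by 27.5: (139 − 5q) − (58 + 0.25q) = 27.5 → q' = 10.1905.
Δq = 15.4286 − 10.1905 = 5.2381; the wedge equals the tax, 27.5.
Welfare loss = ½ × 5.2381 × 27.5 = 72.02.

72.02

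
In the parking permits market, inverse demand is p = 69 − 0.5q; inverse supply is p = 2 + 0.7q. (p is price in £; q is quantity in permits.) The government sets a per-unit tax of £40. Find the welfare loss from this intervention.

£666.67

Competitive equilibrium: 69 − 0.5q = 2 + 0.7q → q* = 55.8333, p* = 41.0833.
With the tax, the buyer price exceeds the seller price by 40: (69 − 0.5q) − (2 + 0.7q) = 40 → q' = 22.5.
Δq = 55.8333 − 22.5 = 33.3333; the wedge equals the tax, 40.
DWL = ½ × 33.3333 × 40 = £666.67.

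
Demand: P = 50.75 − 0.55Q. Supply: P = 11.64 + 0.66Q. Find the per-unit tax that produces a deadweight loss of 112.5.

Competitive equilibrium: 50.75 − 0.55Q = 11.64 + 0.66Q → Q* = 32.3223, P* = 32.9727.
A tax t gives ΔQ = t/1.21 and wedge t, so DWL = t²/2.42.
t²/2.42 = 112.5 → t² = 272.25 → t = 16.5.

16.5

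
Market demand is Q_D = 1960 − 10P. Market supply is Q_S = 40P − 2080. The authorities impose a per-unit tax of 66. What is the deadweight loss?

In inverse form: demand P = 196 − 0.1Q, supply P = 52 + 0.025Q.
Competitive equilibrium: 196 − 0.1Q = 52 + 0.025Q → Q* = 1152, P* = 80.8.
With the tax, the buyer price exceeds the seller price by 66: (196 − 0.1Q) − (52 + 0.025Q) = 66 → Q' = 624.
ΔQ = 1152 − 624 = 528; the wedge equals the tax, 66.
Deadweight loss = ½ × 528 × 66 = 17424.

17424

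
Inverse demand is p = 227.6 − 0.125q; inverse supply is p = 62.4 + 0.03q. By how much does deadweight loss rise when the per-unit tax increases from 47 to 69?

Competitive equilibrium: 227.6 − 0.125q = 62.4 + 0.03q → q* = 1065.8065, p* = 94.3742.
For a per-unit tax t: Δq = t/0.155, so DWL = ½·t·(t/0.155) = t²/0.31.
At t = 47: DWL = 7125.806. At t = 69: DWL = 15358.065.
Increase = 15358.065 − 7125.806 = 8232.26.

8232.26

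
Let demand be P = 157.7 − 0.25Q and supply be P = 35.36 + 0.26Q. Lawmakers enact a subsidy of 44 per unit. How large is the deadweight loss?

1898.04

Competitive equilibrium: 157.7 − 0.25Q = 35.36 + 0.26Q → Q* = 239.8824, P* = 97.7294.
The subsidy lowers effective supply by 44: P = 0.26Q − 8.64.
New quantity: 157.7 − 0.25Q = 0.26Q − 8.64 → Q' = 326.1569.
Overproduction ΔQ = 326.1569 − 239.8824 = 86.2745; wedge = subsidy = 44.
The triangle = ½ × 86.2745 × 44 = 1898.04.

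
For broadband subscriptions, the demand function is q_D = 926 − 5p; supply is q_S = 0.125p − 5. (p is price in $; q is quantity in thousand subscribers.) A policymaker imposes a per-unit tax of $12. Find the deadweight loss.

In inverse form: demand p = 185.2 − 0.2q, supply p = 40 + 8q.
Competitive equilibrium: 185.2 − 0.2q = 40 + 8q → q* = 17.7073, p* = 181.6585.
With the tax, the buyer price exceeds the seller price by 12: (185.2 − 0.2q) − (40 + 8q) = 12 → q' = 16.2439.
Δq = 17.7073 − 16.2439 = 1.4634; the wedge equals the tax, 12.
The triangle = ½ × 1.4634 × 12 = $8.78 thousand.

$8.78 thousand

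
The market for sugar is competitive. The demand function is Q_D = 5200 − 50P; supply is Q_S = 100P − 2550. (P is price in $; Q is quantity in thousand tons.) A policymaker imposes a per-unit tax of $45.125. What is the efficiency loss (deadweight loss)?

In inverse form: demand P = 104 − 0.02Q, supply P = 25.5 + 0.01Q.
Competitive equilibrium: 104 − 0.02Q = 25.5 + 0.01Q → Q* = 2616.6667, P* = 51.6667.
With the tax, the buyer price exceeds the seller price by 45.125: (104 − 0.02Q) − (25.5 + 0.01Q) = 45.125 → Q' = 1112.5.
ΔQ = 2616.6667 − 1112.5 = 1504.1667; the wedge equals the tax, 45.125.
Welfare loss = ½ × 1504.1667 × 45.125 = $33937.76 thousand.

$33937.76 thousand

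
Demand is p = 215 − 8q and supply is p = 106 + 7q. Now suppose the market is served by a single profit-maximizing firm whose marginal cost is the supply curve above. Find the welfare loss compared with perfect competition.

Competitive equilibrium: 215 − 8q = 106 + 7q → q* = 7.26667, p* = 156.86667.
Marginal revenue: MR = 215 − 16q. Set MR = MC: 215 − 16q = 106 + 7q → q_m = 4.73913.
Price p_m = 215 − 8·4.73913 = 177.08696; MC(q_m) = 106 + 7·4.73913 = 139.17391.
Competitive q* = 7.26667, so Δq = 2.52754; wedge = 177.08696 − 139.17391 = 37.91305.
Welfare loss = ½ × 2.52754 × 37.91305 = 47.91.

47.91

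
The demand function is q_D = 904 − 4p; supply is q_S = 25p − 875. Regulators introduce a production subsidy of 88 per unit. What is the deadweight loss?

In inverse form: demand p = 226 − 0.25q, supply p = 35 + 0.04q.
Competitive equilibrium: 226 − 0.25q = 35 + 0.04q → q* = 658.62069, p* = 61.34483.
The subsidy lowers effective supply by 88: p = 0.04q − 53.
New quantity: 226 − 0.25q = 0.04q − 53 → q' = 962.06897.
Overproduction Δq = 962.06897 − 658.62069 = 303.44828; wedge = subsidy = 88.
The triangle = ½ × 303.44828 × 88 = 13351.72.

13351.72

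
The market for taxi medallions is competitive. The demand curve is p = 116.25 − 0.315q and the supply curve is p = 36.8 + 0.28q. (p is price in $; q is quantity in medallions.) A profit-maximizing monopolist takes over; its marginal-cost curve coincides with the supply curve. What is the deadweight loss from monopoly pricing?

Competitive equilibrium: 116.25 − 0.315q = 36.8 + 0.28q → q* = 133.5294, p* = 74.1882.
Marginal revenue: MR = 116.25 − 0.63q. Set MR = MC: 116.25 − 0.63q = 36.8 + 0.28q → q_m = 87.3077.
Price p_m = 116.25 − 0.315·87.3077 = 88.7481; MC(q_m) = 36.8 + 0.28·87.3077 = 61.2462.
Competitive q* = 133.5294, so Δq = 46.2217; wedge = 88.7481 − 61.2462 = 27.5019.
Deadweight loss = ½ × 46.2217 × 27.5019 = $635.59.

$635.59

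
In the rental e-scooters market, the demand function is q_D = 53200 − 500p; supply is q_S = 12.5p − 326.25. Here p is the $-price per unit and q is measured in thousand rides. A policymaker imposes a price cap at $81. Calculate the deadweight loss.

In inverse form: demand p = 106.4 − 0.002q, supply p = 26.1 + 0.08q.
Competitive equilibrium: 106.4 − 0.002q = 26.1 + 0.08q → q* = 979.2683, p* = 104.4415.
At the ceiling p = 81, quantity supplied = (81 − 26.1)/0.08 = 686.25.
Willingness to pay at q' = 686.25: 106.4 − 0.002·686.25 = 105.0275.
Δq = 979.2683 − 686.25 = 293.0183; wedge = 105.0275 − 81 = 24.0275.
Deadweight loss = ½ × 293.0183 × 24.0275 = $3520.25 thousand.

$3520.25 thousand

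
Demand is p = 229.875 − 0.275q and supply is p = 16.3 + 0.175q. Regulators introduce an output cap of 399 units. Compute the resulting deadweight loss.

Competitive equilibrium: 229.875 − 0.275q = 16.3 + 0.175q → q* = 474.6111, p* = 99.3569.
At q = 399: demand price = 229.875 − 0.275·399 = 120.15; supply price = 16.3 + 0.175·399 = 86.125.
Δq = 474.6111 − 399 = 75.6111; wedge = 120.15 − 86.125 = 34.025.
Welfare loss = ½ × 75.6111 × 34.025 = 1286.33.

1286.33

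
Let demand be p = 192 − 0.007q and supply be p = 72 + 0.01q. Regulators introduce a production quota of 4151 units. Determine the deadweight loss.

Competitive equilibrium: 192 − 0.007q = 72 + 0.01q → q* = 7058.8235, p* = 142.5882.
At q = 4151: demand price = 192 − 0.007·4151 = 162.943; supply price = 72 + 0.01·4151 = 113.51.
Δq = 7058.8235 − 4151 = 2907.8235; wedge = 162.943 − 113.51 = 49.433.
Deadweight loss = ½ × 2907.8235 × 49.433 = 71871.22.

71871.22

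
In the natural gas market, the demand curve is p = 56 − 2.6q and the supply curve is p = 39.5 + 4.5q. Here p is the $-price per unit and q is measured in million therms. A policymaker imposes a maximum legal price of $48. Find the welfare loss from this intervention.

$0.67 million

Competitive equilibrium: 56 − 2.6q = 39.5 + 4.5q → q* = 2.3239, p* = 49.9577.
At the ceiling p = 48, quantity supplied = (48 − 39.5)/4.5 = 1.8889.
Willingness to pay at q' = 1.8889: 56 − 2.6·1.8889 = 51.0889.
Δq = 2.3239 − 1.8889 = 0.435; wedge = 51.0889 − 48 = 3.0889.
Deadweight loss = ½ × 0.435 × 3.0889 = $0.67 million.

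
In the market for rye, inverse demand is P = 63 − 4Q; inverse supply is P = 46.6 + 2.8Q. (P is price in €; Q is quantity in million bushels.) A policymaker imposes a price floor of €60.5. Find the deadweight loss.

Competitive equilibrium: 63 − 4Q = 46.6 + 2.8Q → Q* = 2.4118, P* = 53.3529.
At the floor P = 60.5, quantity demanded = (63 − 60.5)/4 = 0.625.
Sellers' marginal cost at Q' = 0.625: 46.6 + 2.8·0.625 = 48.35.
ΔQ = 2.4118 − 0.625 = 1.7868; wedge = 60.5 − 48.35 = 12.15.
DWL = ½ × 1.7868 × 12.15 = €10.85 million.

€10.85 million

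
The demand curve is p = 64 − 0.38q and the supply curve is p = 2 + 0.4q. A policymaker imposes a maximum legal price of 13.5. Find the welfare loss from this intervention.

Competitive equilibrium: 64 − 0.38q = 2 + 0.4q → q* = 79.4872, p* = 33.7949.
At the ceiling p = 13.5, quantity supplied = (13.5 − 2)/0.4 = 28.75.
Willingness to pay at q' = 28.75: 64 − 0.38·28.75 = 53.075.
Δq = 79.4872 − 28.75 = 50.7372; wedge = 53.075 − 13.5 = 39.575.
Deadweight loss = ½ × 50.7372 × 39.575 = 1003.96.

1003.96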